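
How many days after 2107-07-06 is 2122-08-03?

Jul 6, 2107 → Jul 6, 2108: 366 days (Feb 29, 2108 is in that span).
Jul 6, 2108 → Jul 6, 2109: 365 days.
Jul 6, 2109 → Jul 6, 2110: 365 days.
Jul 6, 2110 → Jul 6, 2111: 365 days.
Jul 6, 2111 → Jul 6, 2112: 366 days (Feb 29, 2112 is in that span).
Jul 6, 2112 → Jul 6, 2113: 365 days.
Jul 6, 2113 → Jul 6, 2114: 365 days.
Jul 6, 2114 → Jul 6, 2115: 365 days.
Jul 6, 2115 → Jul 6, 2116: 366 days (Feb 29, 2116 is in that span).
Jul 6, 2116 → Jul 6, 2117: 365 days.
Jul 6, 2117 → Jul 6, 2118: 365 days.
Jul 6, 2118 → Jul 6, 2119: 365 days.
Jul 6, 2119 → Jul 6, 2120: 366 days (Feb 29, 2120 is in that span).
Jul 6, 2120 → Jul 6, 2121: 365 days.
Jul 6, 2121 → Aug 6, 2121: 31 days (July has 31).
Aug 6, 2121 → Sep 6, 2121: 31 days (August has 31).
Sep 6, 2121 → Oct 6, 2121: 30 days (September has 30).
Oct 6, 2121 → Nov 6, 2121: 31 days (October has 31).
Nov 6, 2121 → Dec 6, 2121: 30 days (November has 30).
Dec 6, 2121 → Jan 6, 2122: 31 days (December has 31).
Jan 6, 2122 → Feb 6, 2122: 31 days (January has 31).
Feb 6, 2122 → Mar 6, 2122: 28 days (February has 28).
Mar 6, 2122 → Apr 6, 2122: 31 days (March has 31).
Apr 6, 2122 → May 6, 2122: 30 days (April has 30).
May 6, 2122 → Jun 6, 2122: 31 days (May has 31).
Jun 6, 2122 → Jul 6, 2122: 30 days (June has 30).
Jul 6, 2122 → Aug 3, 2122: 28 days.
Total: 5507 days.

5507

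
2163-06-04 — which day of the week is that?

January 1, 2163 is a Saturday.
Jan 1, 2163 → Feb 1, 2163: 31 days (January has 31).
Feb 1, 2163 → Mar 1, 2163: 28 days (February has 28).
Mar 1, 2163 → Apr 1, 2163: 31 days (March has 31).
Apr 1, 2163 → May 1, 2163: 30 days (April has 30).
May 1, 2163 → Jun 1, 2163: 31 days (May has 31).
Jun 1, 2163 → Jun 4, 2163: 3 days.
Total: 154 days.
154 mod 7 = 0, so Saturday + 0 = Saturday.

Saturday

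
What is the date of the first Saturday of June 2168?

June 1, 2168 is a Wednesday.
The first Saturday is therefore June 4 (3 days later).

June 4, 2168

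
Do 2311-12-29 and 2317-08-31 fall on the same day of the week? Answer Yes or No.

Yes

From Dec 29, 2311 to Aug 31, 2317 is 2072 days.
2072 mod 7 = 0, so they are the same weekday.
(Dec 29, 2311 is a Friday; Aug 31, 2317 is a Friday.)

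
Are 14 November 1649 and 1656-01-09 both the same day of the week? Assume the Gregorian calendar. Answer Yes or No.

Yes

From Nov 14, 1649 to Jan 9, 1656 is 2247 days.
2247 mod 7 = 0, so they are the same weekday.
(Nov 14, 1649 is a Sunday; Jan 9, 1656 is a Sunday.)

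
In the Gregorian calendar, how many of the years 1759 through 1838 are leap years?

Multiples of 4 in [1759,1838]: 20.
Of those, multiples of 100: 1 (not leap unless ÷400).
Multiples of 400: 0.
Leap years = 20 − 1 + 0 = 19.

19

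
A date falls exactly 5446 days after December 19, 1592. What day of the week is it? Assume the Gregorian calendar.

First find the weekday of Dec 19, 1592. Doomsday rule: the anchor day for the 1500s is Wednesday. For year 92: 92÷12 = 7 r 8, and 8÷4 = 2, so 7+8+2 = 17.
Wednesday + 17 ≡ Saturday — that's 1592's doomsday.
In December the doomsday date is Dec 12.
Dec 19 is 7 days after Dec 12; 7 mod 7 = 0, so Saturday + 0 = Saturday.
5446 mod 7 = 0, so 5446 days after a Saturday is Saturday + 0 = Saturday.

Saturday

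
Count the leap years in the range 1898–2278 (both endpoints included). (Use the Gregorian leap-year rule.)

Multiples of 4 in [1898,2278]: 95.
Of those, multiples of 100: 4 (not leap unless ÷400).
Multiples of 400: 1.
Leap years = 95 − 4 + 1 = 92.

92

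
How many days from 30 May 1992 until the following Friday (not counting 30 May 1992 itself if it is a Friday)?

May 30, 1992 is a Saturday.
From Saturday to the next Friday is 6 days.

6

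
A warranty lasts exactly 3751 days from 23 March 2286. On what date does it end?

June 29, 2296

+365 (one year) → Mar 23, 2287 (3386 left).
+366 (one year; includes Feb 29, 2288) → Mar 23, 2288 (3020 left).
+365 (one year) → Mar 23, 2289 (2655 left).
+365 (one year) → Mar 23, 2290 (2290 left).
+365 (one year) → Mar 23, 2291 (1925 left).
+366 (one year; includes Feb 29, 2292) → Mar 23, 2292 (1559 left).
+365 (one year) → Mar 23, 2293 (1194 left).
+365 (one year) → Mar 23, 2294 (829 left).
+365 (one year) → Mar 23, 2295 (464 left).
+366 (one year; includes Feb 29, 2296) → Mar 23, 2296 (98 left).
Mar has 31 days: +9 → Apr 1, 2296 (89 left).
Apr has 30 days: +30 → May 1, 2296 (59 left).
May has 31 days: +31 → Jun 1, 2296 (28 left).
+28 → Jun 29, 2296.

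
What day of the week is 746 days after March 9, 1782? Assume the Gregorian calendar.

Wednesday

Mar 9, 1782 is a Saturday.
746 mod 7 = 4, so 746 days after a Saturday is Saturday + 4 = Wednesday.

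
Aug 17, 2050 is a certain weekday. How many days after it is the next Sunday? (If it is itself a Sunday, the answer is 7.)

4

Aug 17, 2050 is a Wednesday.
From Wednesday to the next Sunday is 4 days.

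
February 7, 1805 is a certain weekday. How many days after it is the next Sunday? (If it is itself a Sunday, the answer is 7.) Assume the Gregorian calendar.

Feb 7, 1805 is a Thursday.
From Thursday to the next Sunday is 3 days.

3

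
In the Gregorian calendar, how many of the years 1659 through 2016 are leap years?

87

Multiples of 4 in [1659,2016]: 90.
Of those, multiples of 100: 4 (not leap unless ÷400).
Multiples of 400: 1.
Leap years = 90 − 4 + 1 = 87.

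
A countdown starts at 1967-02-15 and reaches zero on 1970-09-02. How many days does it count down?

1295

Feb 15, 1967 → Feb 15, 1968: 365 days.
Feb 15, 1968 → Feb 15, 1969: 366 days (Feb 29, 1968 is in that span).
Feb 15, 1969 → Feb 15, 1970: 365 days.
Feb 15, 1970 → Mar 15, 1970: 28 days (February has 28).
Mar 15, 1970 → Apr 15, 1970: 31 days (March has 31).
Apr 15, 1970 → May 15, 1970: 30 days (April has 30).
May 15, 1970 → Jun 15, 1970: 31 days (May has 31).
Jun 15, 1970 → Jul 15, 1970: 30 days (June has 30).
Jul 15, 1970 → Aug 15, 1970: 31 days (July has 31).
Aug 15, 1970 → Sep 2, 1970: 18 days.
Total: 1295 days.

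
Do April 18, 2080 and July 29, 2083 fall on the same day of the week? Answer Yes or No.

Yes

From Apr 18, 2080 to Jul 29, 2083 is 1197 days.
1197 mod 7 = 0, so they are the same weekday.
(Apr 18, 2080 is a Thursday; Jul 29, 2083 is a Thursday.)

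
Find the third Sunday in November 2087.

November 16, 2087

November 1, 2087 is a Saturday.
The first Sunday is therefore November 2 (1 days later).
The third Sunday is 2 + 2×7 = November 16.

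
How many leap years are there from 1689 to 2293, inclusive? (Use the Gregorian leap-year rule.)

146

Multiples of 4 in [1689,2293]: 151.
Of those, multiples of 100: 6 (not leap unless ÷400).
Multiples of 400: 1.
Leap years = 151 − 6 + 1 = 146.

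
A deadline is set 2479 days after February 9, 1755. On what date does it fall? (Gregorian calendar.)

+365 (one year) → Feb 9, 1756 (2114 left).
+366 (one year; includes Feb 29, 1756) → Feb 9, 1757 (1748 left).
+365 (one year) → Feb 9, 1758 (1383 left).
+365 (one year) → Feb 9, 1759 (1018 left).
+365 (one year) → Feb 9, 1760 (653 left).
+366 (one year; includes Feb 29, 1760) → Feb 9, 1761 (287 left).
Feb has 28 days: +20 → Mar 1, 1761 (267 left).
Mar has 31 days: +31 → Apr 1, 1761 (236 left).
Apr has 30 days: +30 → May 1, 1761 (206 left).
May has 31 days: +31 → Jun 1, 1761 (175 left).
Jun has 30 days: +30 → Jul 1, 1761 (145 left).
Jul has 31 days: +31 → Aug 1, 1761 (114 left).
Aug has 31 days: +31 → Sep 1, 1761 (83 left).
Sep has 30 days: +30 → Oct 1, 1761 (53 left).
Oct has 31 days: +31 → Nov 1, 1761 (22 left).
+22 → Nov 23, 1761.

November 23, 1761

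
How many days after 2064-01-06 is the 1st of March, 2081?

Jan 6, 2064 → Jan 6, 2065: 366 days (Feb 29, 2064 is in that span).
Jan 6, 2065 → Jan 6, 2066: 365 days.
Jan 6, 2066 → Jan 6, 2067: 365 days.
Jan 6, 2067 → Jan 6, 2068: 365 days.
Jan 6, 2068 → Jan 6, 2069: 366 days (Feb 29, 2068 is in that span).
Jan 6, 2069 → Jan 6, 2070: 365 days.
Jan 6, 2070 → Jan 6, 2071: 365 days.
Jan 6, 2071 → Jan 6, 2072: 365 days.
Jan 6, 2072 → Jan 6, 2073: 366 days (Feb 29, 2072 is in that span).
Jan 6, 2073 → Jan 6, 2074: 365 days.
Jan 6, 2074 → Jan 6, 2075: 365 days.
Jan 6, 2075 → Jan 6, 2076: 365 days.
Jan 6, 2076 → Jan 6, 2077: 366 days (Feb 29, 2076 is in that span).
Jan 6, 2077 → Jan 6, 2078: 365 days.
Jan 6, 2078 → Jan 6, 2079: 365 days.
Jan 6, 2079 → Jan 6, 2080: 365 days.
Jan 6, 2080 → Jan 6, 2081: 366 days (Feb 29, 2080 is in that span).
Jan 6, 2081 → Feb 6, 2081: 31 days (January has 31).
Feb 6, 2081 → Mar 1, 2081: 23 days.
Total: 6264 days.

6264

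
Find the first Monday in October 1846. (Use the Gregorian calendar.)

October 5, 1846

October 1, 1846 is a Thursday.
The first Monday is therefore October 5 (4 days later).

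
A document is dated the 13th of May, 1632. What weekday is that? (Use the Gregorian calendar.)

Thursday

Doomsday rule: the anchor day for the 1600s is Tuesday. For year 32: 32÷12 = 2 r 8, and 8÷4 = 2, so 2+8+2 = 12.
Tuesday + 12 ≡ Sunday — that's 1632's doomsday.
In May the doomsday date is May 9.
May 13 is 4 days after May 9; 4 mod 7 = 4, so Sunday + 4 = Thursday.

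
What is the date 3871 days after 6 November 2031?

+366 (one year; includes Feb 29, 2032) → Nov 6, 2032 (3505 left).
+365 (one year) → Nov 6, 2033 (3140 left).
+365 (one year) → Nov 6, 2034 (2775 left).
+365 (one year) → Nov 6, 2035 (2410 left).
+366 (one year; includes Feb 29, 2036) → Nov 6, 2036 (2044 left).
+365 (one year) → Nov 6, 2037 (1679 left).
+365 (one year) → Nov 6, 2038 (1314 left).
+365 (one year) → Nov 6, 2039 (949 left).
+366 (one year; includes Feb 29, 2040) → Nov 6, 2040 (583 left).
+365 (one year) → Nov 6, 2041 (218 left).
Nov has 30 days: +25 → Dec 1, 2041 (193 left).
Dec has 31 days: +31 → Jan 1, 2042 (162 left).
Jan has 31 days: +31 → Feb 1, 2042 (131 left).
Feb has 28 days: +28 → Mar 1, 2042 (103 left).
Mar has 31 days: +31 → Apr 1, 2042 (72 left).
Apr has 30 days: +30 → May 1, 2042 (42 left).
May has 31 days: +31 → Jun 1, 2042 (11 left).
+11 → Jun 12, 2042.

June 12, 2042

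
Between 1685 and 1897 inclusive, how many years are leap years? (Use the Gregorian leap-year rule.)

51

Multiples of 4 in [1685,1897]: 53.
Of those, multiples of 100: 2 (not leap unless ÷400).
Multiples of 400: 0.
Leap years = 53 − 2 + 0 = 51.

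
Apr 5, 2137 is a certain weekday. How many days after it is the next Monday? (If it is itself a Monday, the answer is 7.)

3

Apr 5, 2137 is a Friday.
From Friday to the next Monday is 3 days.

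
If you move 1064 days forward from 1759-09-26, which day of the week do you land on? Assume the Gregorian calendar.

First find the weekday of Sep 26, 1759. Doomsday rule: the anchor day for the 1700s is Sunday. For year 59: 59÷12 = 4 r 11, and 11÷4 = 2, so 4+11+2 = 17.
Sunday + 17 ≡ Wednesday — that's 1759's doomsday.
In September the doomsday date is Sep 5.
Sep 26 is 21 days after Sep 5; 21 mod 7 = 0, so Wednesday + 0 = Wednesday.
1064 mod 7 = 0, so 1064 days after a Wednesday is Wednesday + 0 = Wednesday.

Wednesday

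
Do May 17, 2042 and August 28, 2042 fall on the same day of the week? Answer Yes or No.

From May 17, 2042 to Aug 28, 2042 is 103 days.
103 mod 7 = 5, so they are different weekdays.
(May 17, 2042 is a Saturday; Aug 28, 2042 is a Thursday.)

No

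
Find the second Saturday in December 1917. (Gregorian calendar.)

December 8, 1917

December 1, 1917 is a Saturday.
The first Saturday is therefore December 1 (same day).
The second Saturday is 1 + 1×7 = December 8.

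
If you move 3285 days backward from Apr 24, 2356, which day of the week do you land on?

Sunday

First find the weekday of Apr 24, 2356. Doomsday rule: the anchor day for the 2300s is Wednesday. For year 56: 56÷12 = 4 r 8, and 8÷4 = 2, so 4+8+2 = 14.
Wednesday + 14 ≡ Wednesday — that's 2356's doomsday.
In April the doomsday date is Apr 4.
Apr 24 is 20 days after Apr 4; 20 mod 7 = 6, so Wednesday + 6 = Tuesday.
3285 mod 7 = 2, so 3285 days before a Tuesday is Tuesday − 2 = Sunday.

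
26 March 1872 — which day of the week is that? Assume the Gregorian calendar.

January 1, 1872 is a Monday.
Jan 1, 1872 → Feb 1, 1872: 31 days (January has 31).
Feb 1, 1872 → Mar 1, 1872: 29 days (February has 29).
Mar 1, 1872 → Mar 26, 1872: 25 days.
Total: 85 days.
85 mod 7 = 1, so Monday + 1 = Tuesday.

Tuesday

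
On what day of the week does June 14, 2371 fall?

Monday

Doomsday rule: the anchor day for the 2300s is Wednesday. For year 71: 71÷12 = 5 r 11, and 11÷4 = 2, so 5+11+2 = 18.
Wednesday + 18 ≡ Sunday — that's 2371's doomsday.
In June the doomsday date is Jun 6.
Jun 14 is 8 days after Jun 6; 8 mod 7 = 1, so Sunday + 1 = Monday.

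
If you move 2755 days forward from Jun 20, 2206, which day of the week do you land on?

Tuesday

First find the weekday of Jun 20, 2206. Doomsday rule: the anchor day for the 2200s is Friday. For year 06: 6÷12 = 0 r 6, and 6÷4 = 1, so 0+6+1 = 7.
Friday + 7 ≡ Friday — that's 2206's doomsday.
In June the doomsday date is Jun 6.
Jun 20 is 14 days after Jun 6; 14 mod 7 = 0, so Friday + 0 = Friday.
2755 mod 7 = 4, so 2755 days after a Friday is Friday + 4 = Tuesday.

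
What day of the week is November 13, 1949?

Sunday

January 1, 1949 is a Saturday.
Jan 1, 1949 → Feb 1, 1949: 31 days (January has 31).
Feb 1, 1949 → Mar 1, 1949: 28 days (February has 28).
Mar 1, 1949 → Apr 1, 1949: 31 days (March has 31).
Apr 1, 1949 → May 1, 1949: 30 days (April has 30).
May 1, 1949 → Jun 1, 1949: 31 days (May has 31).
Jun 1, 1949 → Jul 1, 1949: 30 days (June has 30).
Jul 1, 1949 → Aug 1, 1949: 31 days (July has 31).
Aug 1, 1949 → Sep 1, 1949: 31 days (August has 31).
Sep 1, 1949 → Oct 1, 1949: 30 days (September has 30).
Oct 1, 1949 → Nov 1, 1949: 31 days (October has 31).
Nov 1, 1949 → Nov 13, 1949: 12 days.
Total: 316 days.
316 mod 7 = 1, so Saturday + 1 = Sunday.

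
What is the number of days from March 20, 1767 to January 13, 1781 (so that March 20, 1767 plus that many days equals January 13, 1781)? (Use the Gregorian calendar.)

5048

Mar 20, 1767 → Mar 20, 1768: 366 days (Feb 29, 1768 is in that span).
Mar 20, 1768 → Mar 20, 1769: 365 days.
Mar 20, 1769 → Mar 20, 1770: 365 days.
Mar 20, 1770 → Mar 20, 1771: 365 days.
Mar 20, 1771 → Mar 20, 1772: 366 days (Feb 29, 1772 is in that span).
Mar 20, 1772 → Mar 20, 1773: 365 days.
Mar 20, 1773 → Mar 20, 1774: 365 days.
Mar 20, 1774 → Mar 20, 1775: 365 days.
Mar 20, 1775 → Mar 20, 1776: 366 days (Feb 29, 1776 is in that span).
Mar 20, 1776 → Mar 20, 1777: 365 days.
Mar 20, 1777 → Mar 20, 1778: 365 days.
Mar 20, 1778 → Mar 20, 1779: 365 days.
Mar 20, 1779 → Mar 20, 1780: 366 days (Feb 29, 1780 is in that span).
Mar 20, 1780 → Apr 20, 1780: 31 days (March has 31).
Apr 20, 1780 → May 20, 1780: 30 days (April has 30).
May 20, 1780 → Jun 20, 1780: 31 days (May has 31).
Jun 20, 1780 → Jul 20, 1780: 30 days (June has 30).
Jul 20, 1780 → Aug 20, 1780: 31 days (July has 31).
Aug 20, 1780 → Sep 20, 1780: 31 days (August has 31).
Sep 20, 1780 → Oct 20, 1780: 30 days (September has 30).
Oct 20, 1780 → Nov 20, 1780: 31 days (October has 31).
Nov 20, 1780 → Dec 20, 1780: 30 days (November has 30).
Dec 20, 1780 → Jan 13, 1781: 24 days.
Total: 5048 days.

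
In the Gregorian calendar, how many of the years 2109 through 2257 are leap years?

36

Multiples of 4 in [2109,2257]: 37.
Of those, multiples of 100: 1 (not leap unless ÷400).
Multiples of 400: 0.
Leap years = 37 − 1 + 0 = 36.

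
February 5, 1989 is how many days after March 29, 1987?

679

Mar 29, 1987 → Mar 29, 1988: 366 days (Feb 29, 1988 is in that span).
Mar 29, 1988 → Apr 29, 1988: 31 days (March has 31).
Apr 29, 1988 → May 29, 1988: 30 days (April has 30).
May 29, 1988 → Jun 29, 1988: 31 days (May has 31).
Jun 29, 1988 → Jul 29, 1988: 30 days (June has 30).
Jul 29, 1988 → Aug 29, 1988: 31 days (July has 31).
Aug 29, 1988 → Sep 29, 1988: 31 days (August has 31).
Sep 29, 1988 → Oct 29, 1988: 30 days (September has 30).
Oct 29, 1988 → Nov 29, 1988: 31 days (October has 31).
Nov 29, 1988 → Dec 29, 1988: 30 days (November has 30).
Dec 29, 1988 → Jan 29, 1989: 31 days (December has 31).
Jan 29, 1989 → Feb 5, 1989: 7 days.
Total: 679 days.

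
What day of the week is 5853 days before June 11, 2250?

Jun 11, 2250 is a Tuesday.
5853 mod 7 = 1, so 5853 days before a Tuesday is Tuesday − 1 = Monday.

Monday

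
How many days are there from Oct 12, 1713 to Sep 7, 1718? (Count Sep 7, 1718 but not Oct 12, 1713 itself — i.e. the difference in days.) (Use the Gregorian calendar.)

Oct 12, 1713 → Oct 12, 1714: 365 days.
Oct 12, 1714 → Oct 12, 1715: 365 days.
Oct 12, 1715 → Oct 12, 1716: 366 days (Feb 29, 1716 is in that span).
Oct 12, 1716 → Oct 12, 1717: 365 days.
Oct 12, 1717 → Nov 12, 1717: 31 days (October has 31).
Nov 12, 1717 → Dec 12, 1717: 30 days (November has 30).
Dec 12, 1717 → Jan 12, 1718: 31 days (December has 31).
Jan 12, 1718 → Feb 12, 1718: 31 days (January has 31).
Feb 12, 1718 → Mar 12, 1718: 28 days (February has 28).
Mar 12, 1718 → Apr 12, 1718: 31 days (March has 31).
Apr 12, 1718 → May 12, 1718: 30 days (April has 30).
May 12, 1718 → Jun 12, 1718: 31 days (May has 31).
Jun 12, 1718 → Jul 12, 1718: 30 days (June has 30).
Jul 12, 1718 → Aug 12, 1718: 31 days (July has 31).
Aug 12, 1718 → Sep 7, 1718: 26 days.
Total: 1791 days.

1791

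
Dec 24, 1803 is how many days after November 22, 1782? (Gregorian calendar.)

Nov 22, 1782 → Nov 22, 1783: 365 days.
Nov 22, 1783 → Nov 22, 1784: 366 days (Feb 29, 1784 is in that span).
Nov 22, 1784 → Nov 22, 1785: 365 days.
Nov 22, 1785 → Nov 22, 1786: 365 days.
Nov 22, 1786 → Nov 22, 1787: 365 days.
Nov 22, 1787 → Nov 22, 1788: 366 days (Feb 29, 1788 is in that span).
Nov 22, 1788 → Nov 22, 1789: 365 days.
Nov 22, 1789 → Nov 22, 1790: 365 days.
Nov 22, 1790 → Nov 22, 1791: 365 days.
Nov 22, 1791 → Nov 22, 1792: 366 days (Feb 29, 1792 is in that span).
Nov 22, 1792 → Nov 22, 1793: 365 days.
Nov 22, 1793 → Nov 22, 1794: 365 days.
Nov 22, 1794 → Nov 22, 1795: 365 days.
Nov 22, 1795 → Nov 22, 1796: 366 days (Feb 29, 1796 is in that span).
Nov 22, 1796 → Nov 22, 1797: 365 days.
Nov 22, 1797 → Nov 22, 1798: 365 days.
Nov 22, 1798 → Nov 22, 1799: 365 days.
Nov 22, 1799 → Nov 22, 1800: 365 days.
Nov 22, 1800 → Nov 22, 1801: 365 days.
Nov 22, 1801 → Nov 22, 1802: 365 days.
Nov 22, 1802 → Dec 22, 1802: 30 days (November has 30).
Dec 22, 1802 → Jan 22, 1803: 31 days (December has 31).
Jan 22, 1803 → Feb 22, 1803: 31 days (January has 31).
Feb 22, 1803 → Mar 22, 1803: 28 days (February has 28).
Mar 22, 1803 → Apr 22, 1803: 31 days (March has 31).
Apr 22, 1803 → May 22, 1803: 30 days (April has 30).
May 22, 1803 → Jun 22, 1803: 31 days (May has 31).
Jun 22, 1803 → Jul 22, 1803: 30 days (June has 30).
Jul 22, 1803 → Aug 22, 1803: 31 days (July has 31).
Aug 22, 1803 → Sep 22, 1803: 31 days (August has 31).
Sep 22, 1803 → Oct 22, 1803: 30 days (September has 30).
Oct 22, 1803 → Nov 22, 1803: 31 days (October has 31).
Nov 22, 1803 → Dec 22, 1803: 30 days (November has 30).
Dec 22, 1803 → Dec 24, 1803: 2 days.
Total: 7701 days.

7701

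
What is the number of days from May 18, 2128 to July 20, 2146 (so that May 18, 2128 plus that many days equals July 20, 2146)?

May 18, 2128 → May 18, 2129: 365 days.
May 18, 2129 → May 18, 2130: 365 days.
May 18, 2130 → May 18, 2131: 365 days.
May 18, 2131 → May 18, 2132: 366 days (Feb 29, 2132 is in that span).
May 18, 2132 → May 18, 2133: 365 days.
May 18, 2133 → May 18, 2134: 365 days.
May 18, 2134 → May 18, 2135: 365 days.
May 18, 2135 → May 18, 2136: 366 days (Feb 29, 2136 is in that span).
May 18, 2136 → May 18, 2137: 365 days.
May 18, 2137 → May 18, 2138: 365 days.
May 18, 2138 → May 18, 2139: 365 days.
May 18, 2139 → May 18, 2140: 366 days (Feb 29, 2140 is in that span).
May 18, 2140 → May 18, 2141: 365 days.
May 18, 2141 → May 18, 2142: 365 days.
May 18, 2142 → May 18, 2143: 365 days.
May 18, 2143 → May 18, 2144: 366 days (Feb 29, 2144 is in that span).
May 18, 2144 → May 18, 2145: 365 days.
May 18, 2145 → May 18, 2146: 365 days.
May 18, 2146 → Jun 18, 2146: 31 days (May has 31).
Jun 18, 2146 → Jul 18, 2146: 30 days (June has 30).
Jul 18, 2146 → Jul 20, 2146: 2 days.
Total: 6637 days.

6637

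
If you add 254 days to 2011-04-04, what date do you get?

December 14, 2011

Apr has 30 days: +27 → May 1, 2011 (227 left).
May has 31 days: +31 → Jun 1, 2011 (196 left).
Jun has 30 days: +30 → Jul 1, 2011 (166 left).
Jul has 31 days: +31 → Aug 1, 2011 (135 left).
Aug has 31 days: +31 → Sep 1, 2011 (104 left).
Sep has 30 days: +30 → Oct 1, 2011 (74 left).
Oct has 31 days: +31 → Nov 1, 2011 (43 left).
Nov has 30 days: +30 → Dec 1, 2011 (13 left).
+13 → Dec 14, 2011.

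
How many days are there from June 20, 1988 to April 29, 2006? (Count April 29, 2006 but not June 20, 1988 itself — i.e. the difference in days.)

Jun 20, 1988 → Jun 20, 1989: 365 days.
Jun 20, 1989 → Jun 20, 1990: 365 days.
Jun 20, 1990 → Jun 20, 1991: 365 days.
Jun 20, 1991 → Jun 20, 1992: 366 days (Feb 29, 1992 is in that span).
Jun 20, 1992 → Jun 20, 1993: 365 days.
Jun 20, 1993 → Jun 20, 1994: 365 days.
Jun 20, 1994 → Jun 20, 1995: 365 days.
Jun 20, 1995 → Jun 20, 1996: 366 days (Feb 29, 1996 is in that span).
Jun 20, 1996 → Jun 20, 1997: 365 days.
Jun 20, 1997 → Jun 20, 1998: 365 days.
Jun 20, 1998 → Jun 20, 1999: 365 days.
Jun 20, 1999 → Jun 20, 2000: 366 days (Feb 29, 2000 is in that span).
Jun 20, 2000 → Jun 20, 2001: 365 days.
Jun 20, 2001 → Jun 20, 2002: 365 days.
Jun 20, 2002 → Jun 20, 2003: 365 days.
Jun 20, 2003 → Jun 20, 2004: 366 days (Feb 29, 2004 is in that span).
Jun 20, 2004 → Jun 20, 2005: 365 days.
Jun 20, 2005 → Jul 20, 2005: 30 days (June has 30).
Jul 20, 2005 → Aug 20, 2005: 31 days (July has 31).
Aug 20, 2005 → Sep 20, 2005: 31 days (August has 31).
Sep 20, 2005 → Oct 20, 2005: 30 days (September has 30).
Oct 20, 2005 → Nov 20, 2005: 31 days (October has 31).
Nov 20, 2005 → Dec 20, 2005: 30 days (November has 30).
Dec 20, 2005 → Jan 20, 2006: 31 days (December has 31).
Jan 20, 2006 → Feb 20, 2006: 31 days (January has 31).
Feb 20, 2006 → Mar 20, 2006: 28 days (February has 28).
Mar 20, 2006 → Apr 20, 2006: 31 days (March has 31).
Apr 20, 2006 → Apr 29, 2006: 9 days.
Total: 6522 days.

6522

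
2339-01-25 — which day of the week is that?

Wednesday

Doomsday rule: the anchor day for the 2300s is Wednesday. For year 39: 39÷12 = 3 r 3, and 3÷4 = 0, so 3+3+0 = 6.
Wednesday + 6 ≡ Tuesday — that's 2339's doomsday.
In January the doomsday date is Jan 3 (2339 is not a leap year).
Jan 25 is 22 days after Jan 3; 22 mod 7 = 1, so Tuesday + 1 = Wednesday.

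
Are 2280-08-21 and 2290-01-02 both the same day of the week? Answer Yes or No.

No

From Aug 21, 2280 to Jan 2, 2290 is 3421 days.
3421 mod 7 = 5, so they are different weekdays.
(Aug 21, 2280 is a Saturday; Jan 2, 2290 is a Thursday.)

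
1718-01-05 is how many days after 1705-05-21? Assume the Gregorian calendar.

4612

May 21, 1705 → May 21, 1706: 365 days.
May 21, 1706 → May 21, 1707: 365 days.
May 21, 1707 → May 21, 1708: 366 days (Feb 29, 1708 is in that span).
May 21, 1708 → May 21, 1709: 365 days.
May 21, 1709 → May 21, 1710: 365 days.
May 21, 1710 → May 21, 1711: 365 days.
May 21, 1711 → May 21, 1712: 366 days (Feb 29, 1712 is in that span).
May 21, 1712 → May 21, 1713: 365 days.
May 21, 1713 → May 21, 1714: 365 days.
May 21, 1714 → May 21, 1715: 365 days.
May 21, 1715 → May 21, 1716: 366 days (Feb 29, 1716 is in that span).
May 21, 1716 → May 21, 1717: 365 days.
May 21, 1717 → Jun 21, 1717: 31 days (May has 31).
Jun 21, 1717 → Jul 21, 1717: 30 days (June has 30).
Jul 21, 1717 → Aug 21, 1717: 31 days (July has 31).
Aug 21, 1717 → Sep 21, 1717: 31 days (August has 31).
Sep 21, 1717 → Oct 21, 1717: 30 days (September has 30).
Oct 21, 1717 → Nov 21, 1717: 31 days (October has 31).
Nov 21, 1717 → Dec 21, 1717: 30 days (November has 30).
Dec 21, 1717 → Jan 5, 1718: 15 days.
Total: 4612 days.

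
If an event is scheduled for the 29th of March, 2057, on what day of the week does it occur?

Thursday

Doomsday rule: the anchor day for the 2000s is Tuesday. For year 57: 57÷12 = 4 r 9, and 9÷4 = 2, so 4+9+2 = 15.
Tuesday + 15 ≡ Wednesday — that's 2057's doomsday.
In March the doomsday date is Mar 14.
Mar 29 is 15 days after Mar 14; 15 mod 7 = 1, so Wednesday + 1 = Thursday.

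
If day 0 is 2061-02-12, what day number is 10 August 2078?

Feb 12, 2061 → Feb 12, 2062: 365 days.
Feb 12, 2062 → Feb 12, 2063: 365 days.
Feb 12, 2063 → Feb 12, 2064: 365 days.
Feb 12, 2064 → Feb 12, 2065: 366 days (Feb 29, 2064 is in that span).
Feb 12, 2065 → Feb 12, 2066: 365 days.
Feb 12, 2066 → Feb 12, 2067: 365 days.
Feb 12, 2067 → Feb 12, 2068: 365 days.
Feb 12, 2068 → Feb 12, 2069: 366 days (Feb 29, 2068 is in that span).
Feb 12, 2069 → Feb 12, 2070: 365 days.
Feb 12, 2070 → Feb 12, 2071: 365 days.
Feb 12, 2071 → Feb 12, 2072: 365 days.
Feb 12, 2072 → Feb 12, 2073: 366 days (Feb 29, 2072 is in that span).
Feb 12, 2073 → Feb 12, 2074: 365 days.
Feb 12, 2074 → Feb 12, 2075: 365 days.
Feb 12, 2075 → Feb 12, 2076: 365 days.
Feb 12, 2076 → Feb 12, 2077: 366 days (Feb 29, 2076 is in that span).
Feb 12, 2077 → Feb 12, 2078: 365 days.
Feb 12, 2078 → Mar 12, 2078: 28 days (February has 28).
Mar 12, 2078 → Apr 12, 2078: 31 days (March has 31).
Apr 12, 2078 → May 12, 2078: 30 days (April has 30).
May 12, 2078 → Jun 12, 2078: 31 days (May has 31).
Jun 12, 2078 → Jul 12, 2078: 30 days (June has 30).
Jul 12, 2078 → Aug 10, 2078: 29 days.
Total: 6388 days.

6388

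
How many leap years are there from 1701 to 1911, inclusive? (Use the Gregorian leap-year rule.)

50

Multiples of 4 in [1701,1911]: 52.
Of those, multiples of 100: 2 (not leap unless ÷400).
Multiples of 400: 0.
Leap years = 52 − 2 + 0 = 50.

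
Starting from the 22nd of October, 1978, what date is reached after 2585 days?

November 19, 1985

+365 (one year) → Oct 22, 1979 (2220 left).
+366 (one year; includes Feb 29, 1980) → Oct 22, 1980 (1854 left).
+365 (one year) → Oct 22, 1981 (1489 left).
+365 (one year) → Oct 22, 1982 (1124 left).
+365 (one year) → Oct 22, 1983 (759 left).
+366 (one year; includes Feb 29, 1984) → Oct 22, 1984 (393 left).
Oct has 31 days: +10 → Nov 1, 1984 (383 left).
Nov has 30 days: +30 → Dec 1, 1984 (353 left).
Dec has 31 days: +31 → Jan 1, 1985 (322 left).
Jan has 31 days: +31 → Feb 1, 1985 (291 left).
Feb has 28 days: +28 → Mar 1, 1985 (263 left).
Mar has 31 days: +31 → Apr 1, 1985 (232 left).
Apr has 30 days: +30 → May 1, 1985 (202 left).
May has 31 days: +31 → Jun 1, 1985 (171 left).
Jun has 30 days: +30 → Jul 1, 1985 (141 left).
Jul has 31 days: +31 → Aug 1, 1985 (110 left).
Aug has 31 days: +31 → Sep 1, 1985 (79 left).
Sep has 30 days: +30 → Oct 1, 1985 (49 left).
Oct has 31 days: +31 → Nov 1, 1985 (18 left).
+18 → Nov 19, 1985.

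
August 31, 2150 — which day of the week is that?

Monday

Doomsday rule: the anchor day for the 2100s is Sunday. For year 50: 50÷12 = 4 r 2, and 2÷4 = 0, so 4+2+0 = 6.
Sunday + 6 ≡ Saturday — that's 2150's doomsday.
In August the doomsday date is Aug 8.
Aug 31 is 23 days after Aug 8; 23 mod 7 = 2, so Saturday + 2 = Monday.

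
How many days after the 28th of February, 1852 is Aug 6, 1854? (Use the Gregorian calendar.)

Feb 28, 1852 → Feb 28, 1853: 366 days (Feb 29, 1852 is in that span).
Feb 28, 1853 → Feb 28, 1854: 365 days.
Feb 28, 1854 → Mar 28, 1854: 28 days (February has 28).
Mar 28, 1854 → Apr 28, 1854: 31 days (March has 31).
Apr 28, 1854 → May 28, 1854: 30 days (April has 30).
May 28, 1854 → Jun 28, 1854: 31 days (May has 31).
Jun 28, 1854 → Jul 28, 1854: 30 days (June has 30).
Jul 28, 1854 → Aug 6, 1854: 9 days.
Total: 890 days.

890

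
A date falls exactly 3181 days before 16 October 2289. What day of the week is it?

First find the weekday of Oct 16, 2289. Doomsday rule: the anchor day for the 2200s is Friday. For year 89: 89÷12 = 7 r 5, and 5÷4 = 1, so 7+5+1 = 13.
Friday + 13 ≡ Thursday — that's 2289's doomsday.
In October the doomsday date is Oct 10.
Oct 16 is 6 days after Oct 10; 6 mod 7 = 6, so Thursday + 6 = Wednesday.
3181 mod 7 = 3, so 3181 days before a Wednesday is Wednesday − 3 = Sunday.

Sunday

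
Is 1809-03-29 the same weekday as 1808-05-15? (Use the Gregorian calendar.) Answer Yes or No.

From May 15, 1808 to Mar 29, 1809 is 318 days.
318 mod 7 = 3, so they are different weekdays.
(May 15, 1808 is a Sunday; Mar 29, 1809 is a Wednesday.)

No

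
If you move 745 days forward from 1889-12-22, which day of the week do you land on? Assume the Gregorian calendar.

Wednesday

First find the weekday of Dec 22, 1889. Doomsday rule: the anchor day for the 1800s is Friday. For year 89: 89÷12 = 7 r 5, and 5÷4 = 1, so 7+5+1 = 13.
Friday + 13 ≡ Thursday — that's 1889's doomsday.
In December the doomsday date is Dec 12.
Dec 22 is 10 days after Dec 12; 10 mod 7 = 3, so Thursday + 3 = Sunday.
745 mod 7 = 3, so 745 days after a Sunday is Sunday + 3 = Wednesday.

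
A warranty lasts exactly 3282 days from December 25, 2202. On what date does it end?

+365 (one year) → Dec 25, 2203 (2917 left).
+366 (one year; includes Feb 29, 2204) → Dec 25, 2204 (2551 left).
+365 (one year) → Dec 25, 2205 (2186 left).
+365 (one year) → Dec 25, 2206 (1821 left).
+365 (one year) → Dec 25, 2207 (1456 left).
+366 (one year; includes Feb 29, 2208) → Dec 25, 2208 (1090 left).
+365 (one year) → Dec 25, 2209 (725 left).
+365 (one year) → Dec 25, 2210 (360 left).
Dec has 31 days: +7 → Jan 1, 2211 (353 left).
Jan has 31 days: +31 → Feb 1, 2211 (322 left).
Feb has 28 days: +28 → Mar 1, 2211 (294 left).
Mar has 31 days: +31 → Apr 1, 2211 (263 left).
Apr has 30 days: +30 → May 1, 2211 (233 left).
May has 31 days: +31 → Jun 1, 2211 (202 left).
Jun has 30 days: +30 → Jul 1, 2211 (172 left).
Jul has 31 days: +31 → Aug 1, 2211 (141 left).
Aug has 31 days: +31 → Sep 1, 2211 (110 left).
Sep has 30 days: +30 → Oct 1, 2211 (80 left).
Oct has 31 days: +31 → Nov 1, 2211 (49 left).
Nov has 30 days: +30 → Dec 1, 2211 (19 left).
+19 → Dec 20, 2211.

December 20, 2211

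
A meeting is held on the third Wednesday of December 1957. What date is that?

December 1, 1957 is a Sunday.
The first Wednesday is therefore December 4 (3 days later).
The third Wednesday is 4 + 2×7 = December 18.

December 18, 1957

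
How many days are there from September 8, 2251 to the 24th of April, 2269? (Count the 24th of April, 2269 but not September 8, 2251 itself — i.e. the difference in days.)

6438

Sep 8, 2251 → Sep 8, 2252: 366 days (Feb 29, 2252 is in that span).
Sep 8, 2252 → Sep 8, 2253: 365 days.
Sep 8, 2253 → Sep 8, 2254: 365 days.
Sep 8, 2254 → Sep 8, 2255: 365 days.
Sep 8, 2255 → Sep 8, 2256: 366 days (Feb 29, 2256 is in that span).
Sep 8, 2256 → Sep 8, 2257: 365 days.
Sep 8, 2257 → Sep 8, 2258: 365 days.
Sep 8, 2258 → Sep 8, 2259: 365 days.
Sep 8, 2259 → Sep 8, 2260: 366 days (Feb 29, 2260 is in that span).
Sep 8, 2260 → Sep 8, 2261: 365 days.
Sep 8, 2261 → Sep 8, 2262: 365 days.
Sep 8, 2262 → Sep 8, 2263: 365 days.
Sep 8, 2263 → Sep 8, 2264: 366 days (Feb 29, 2264 is in that span).
Sep 8, 2264 → Sep 8, 2265: 365 days.
Sep 8, 2265 → Sep 8, 2266: 365 days.
Sep 8, 2266 → Sep 8, 2267: 365 days.
Sep 8, 2267 → Sep 8, 2268: 366 days (Feb 29, 2268 is in that span).
Sep 8, 2268 → Oct 8, 2268: 30 days (September has 30).
Oct 8, 2268 → Nov 8, 2268: 31 days (October has 31).
Nov 8, 2268 → Dec 8, 2268: 30 days (November has 30).
Dec 8, 2268 → Jan 8, 2269: 31 days (December has 31).
Jan 8, 2269 → Feb 8, 2269: 31 days (January has 31).
Feb 8, 2269 → Mar 8, 2269: 28 days (February has 28).
Mar 8, 2269 → Apr 8, 2269: 31 days (March has 31).
Apr 8, 2269 → Apr 24, 2269: 16 days.
Total: 6438 days.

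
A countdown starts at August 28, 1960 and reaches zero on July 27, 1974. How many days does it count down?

5081

Aug 28, 1960 → Aug 28, 1961: 365 days.
Aug 28, 1961 → Aug 28, 1962: 365 days.
Aug 28, 1962 → Aug 28, 1963: 365 days.
Aug 28, 1963 → Aug 28, 1964: 366 days (Feb 29, 1964 is in that span).
Aug 28, 1964 → Aug 28, 1965: 365 days.
Aug 28, 1965 → Aug 28, 1966: 365 days.
Aug 28, 1966 → Aug 28, 1967: 365 days.
Aug 28, 1967 → Aug 28, 1968: 366 days (Feb 29, 1968 is in that span).
Aug 28, 1968 → Aug 28, 1969: 365 days.
Aug 28, 1969 → Aug 28, 1970: 365 days.
Aug 28, 1970 → Aug 28, 1971: 365 days.
Aug 28, 1971 → Aug 28, 1972: 366 days (Feb 29, 1972 is in that span).
Aug 28, 1972 → Aug 28, 1973: 365 days.
Aug 28, 1973 → Sep 28, 1973: 31 days (August has 31).
Sep 28, 1973 → Oct 28, 1973: 30 days (September has 30).
Oct 28, 1973 → Nov 28, 1973: 31 days (October has 31).
Nov 28, 1973 → Dec 28, 1973: 30 days (November has 30).
Dec 28, 1973 → Jan 28, 1974: 31 days (December has 31).
Jan 28, 1974 → Feb 28, 1974: 31 days (January has 31).
Feb 28, 1974 → Mar 28, 1974: 28 days (February has 28).
Mar 28, 1974 → Apr 28, 1974: 31 days (March has 31).
Apr 28, 1974 → May 28, 1974: 30 days (April has 30).
May 28, 1974 → Jun 28, 1974: 31 days (May has 31).
Jun 28, 1974 → Jul 27, 1974: 29 days.
Total: 5081 days.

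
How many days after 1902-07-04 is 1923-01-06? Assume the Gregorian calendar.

7491

Jul 4, 1902 → Jul 4, 1903: 365 days.
Jul 4, 1903 → Jul 4, 1904: 366 days (Feb 29, 1904 is in that span).
Jul 4, 1904 → Jul 4, 1905: 365 days.
Jul 4, 1905 → Jul 4, 1906: 365 days.
Jul 4, 1906 → Jul 4, 1907: 365 days.
Jul 4, 1907 → Jul 4, 1908: 366 days (Feb 29, 1908 is in that span).
Jul 4, 1908 → Jul 4, 1909: 365 days.
Jul 4, 1909 → Jul 4, 1910: 365 days.
Jul 4, 1910 → Jul 4, 1911: 365 days.
Jul 4, 1911 → Jul 4, 1912: 366 days (Feb 29, 1912 is in that span).
Jul 4, 1912 → Jul 4, 1913: 365 days.
Jul 4, 1913 → Jul 4, 1914: 365 days.
Jul 4, 1914 → Jul 4, 1915: 365 days.
Jul 4, 1915 → Jul 4, 1916: 366 days (Feb 29, 1916 is in that span).
Jul 4, 1916 → Jul 4, 1917: 365 days.
Jul 4, 1917 → Jul 4, 1918: 365 days.
Jul 4, 1918 → Jul 4, 1919: 365 days.
Jul 4, 1919 → Jul 4, 1920: 366 days (Feb 29, 1920 is in that span).
Jul 4, 1920 → Jul 4, 1921: 365 days.
Jul 4, 1921 → Jul 4, 1922: 365 days.
Jul 4, 1922 → Aug 4, 1922: 31 days (July has 31).
Aug 4, 1922 → Sep 4, 1922: 31 days (August has 31).
Sep 4, 1922 → Oct 4, 1922: 30 days (September has 30).
Oct 4, 1922 → Nov 4, 1922: 31 days (October has 31).
Nov 4, 1922 → Dec 4, 1922: 30 days (November has 30).
Dec 4, 1922 → Jan 4, 1923: 31 days (December has 31).
Jan 4, 1923 → Jan 6, 1923: 2 days.
Total: 7491 days.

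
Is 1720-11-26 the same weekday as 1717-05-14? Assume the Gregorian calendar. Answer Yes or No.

From May 14, 1717 to Nov 26, 1720 is 1292 days.
1292 mod 7 = 4, so they are different weekdays.
(May 14, 1717 is a Friday; Nov 26, 1720 is a Tuesday.)

No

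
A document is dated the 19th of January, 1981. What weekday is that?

Monday

Doomsday rule: the anchor day for the 1900s is Wednesday. For year 81: 81÷12 = 6 r 9, and 9÷4 = 2, so 6+9+2 = 17.
Wednesday + 17 ≡ Saturday — that's 1981's doomsday.
In January the doomsday date is Jan 3 (1981 is not a leap year).
Jan 19 is 16 days after Jan 3; 16 mod 7 = 2, so Saturday + 2 = Monday.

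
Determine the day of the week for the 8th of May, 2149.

Doomsday rule: the anchor day for the 2100s is Sunday. For year 49: 49÷12 = 4 r 1, and 1÷4 = 0, so 4+1+0 = 5.
Sunday + 5 ≡ Friday — that's 2149's doomsday.
In May the doomsday date is May 9.
May 8 is 1 day before May 9; 1 mod 7 = 1, so Friday − 1 = Thursday.

Thursday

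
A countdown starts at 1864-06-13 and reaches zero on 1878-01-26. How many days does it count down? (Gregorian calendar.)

Jun 13, 1864 → Jun 13, 1865: 365 days.
Jun 13, 1865 → Jun 13, 1866: 365 days.
Jun 13, 1866 → Jun 13, 1867: 365 days.
Jun 13, 1867 → Jun 13, 1868: 366 days (Feb 29, 1868 is in that span).
Jun 13, 1868 → Jun 13, 1869: 365 days.
Jun 13, 1869 → Jun 13, 1870: 365 days.
Jun 13, 1870 → Jun 13, 1871: 365 days.
Jun 13, 1871 → Jun 13, 1872: 366 days (Feb 29, 1872 is in that span).
Jun 13, 1872 → Jun 13, 1873: 365 days.
Jun 13, 1873 → Jun 13, 1874: 365 days.
Jun 13, 1874 → Jun 13, 1875: 365 days.
Jun 13, 1875 → Jun 13, 1876: 366 days (Feb 29, 1876 is in that span).
Jun 13, 1876 → Jun 13, 1877: 365 days.
Jun 13, 1877 → Jul 13, 1877: 30 days (June has 30).
Jul 13, 1877 → Aug 13, 1877: 31 days (July has 31).
Aug 13, 1877 → Sep 13, 1877: 31 days (August has 31).
Sep 13, 1877 → Oct 13, 1877: 30 days (September has 30).
Oct 13, 1877 → Nov 13, 1877: 31 days (October has 31).
Nov 13, 1877 → Dec 13, 1877: 30 days (November has 30).
Dec 13, 1877 → Jan 13, 1878: 31 days (December has 31).
Jan 13, 1878 → Jan 26, 1878: 13 days.
Total: 4975 days.

4975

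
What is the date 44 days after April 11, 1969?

Apr has 30 days: +20 → May 1, 1969 (24 left).
+24 → May 25, 1969.

May 25, 1969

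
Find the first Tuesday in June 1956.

June 1, 1956 is a Friday.
The first Tuesday is therefore June 5 (4 days later).

June 5, 1956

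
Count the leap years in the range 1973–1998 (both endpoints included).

Multiples of 4 in [1973,1998]: 6.
Of those, multiples of 100: 0 (not leap unless ÷400).
Multiples of 400: 0.
Leap years = 6 − 0 + 0 = 6.

6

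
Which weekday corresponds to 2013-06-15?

Saturday

Doomsday rule: the anchor day for the 2000s is Tuesday. For year 13: 13÷12 = 1 r 1, and 1÷4 = 0, so 1+1+0 = 2.
Tuesday + 2 ≡ Thursday — that's 2013's doomsday.
In June the doomsday date is Jun 6.
Jun 15 is 9 days after Jun 6; 9 mod 7 = 2, so Thursday + 2 = Saturday.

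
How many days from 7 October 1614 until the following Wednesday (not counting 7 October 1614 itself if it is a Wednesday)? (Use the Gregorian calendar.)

1

Oct 7, 1614 is a Tuesday.
From Tuesday to the next Wednesday is 1 day.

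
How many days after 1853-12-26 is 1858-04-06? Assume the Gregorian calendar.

Dec 26, 1853 → Dec 26, 1854: 365 days.
Dec 26, 1854 → Dec 26, 1855: 365 days.
Dec 26, 1855 → Dec 26, 1856: 366 days (Feb 29, 1856 is in that span).
Dec 26, 1856 → Dec 26, 1857: 365 days.
Dec 26, 1857 → Jan 26, 1858: 31 days (December has 31).
Jan 26, 1858 → Feb 26, 1858: 31 days (January has 31).
Feb 26, 1858 → Mar 26, 1858: 28 days (February has 28).
Mar 26, 1858 → Apr 6, 1858: 11 days.
Total: 1562 days.

1562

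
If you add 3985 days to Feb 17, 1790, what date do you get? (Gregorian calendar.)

January 16, 1801

+365 (one year) → Feb 17, 1791 (3620 left).
+365 (one year) → Feb 17, 1792 (3255 left).
+366 (one year; includes Feb 29, 1792) → Feb 17, 1793 (2889 left).
+365 (one year) → Feb 17, 1794 (2524 left).
+365 (one year) → Feb 17, 1795 (2159 left).
+365 (one year) → Feb 17, 1796 (1794 left).
+366 (one year; includes Feb 29, 1796) → Feb 17, 1797 (1428 left).
+365 (one year) → Feb 17, 1798 (1063 left).
+365 (one year) → Feb 17, 1799 (698 left).
+365 (one year) → Feb 17, 1800 (333 left).
Feb has 28 days: +12 → Mar 1, 1800 (321 left).
Mar has 31 days: +31 → Apr 1, 1800 (290 left).
Apr has 30 days: +30 → May 1, 1800 (260 left).
May has 31 days: +31 → Jun 1, 1800 (229 left).
Jun has 30 days: +30 → Jul 1, 1800 (199 left).
Jul has 31 days: +31 → Aug 1, 1800 (168 left).
Aug has 31 days: +31 → Sep 1, 1800 (137 left).
Sep has 30 days: +30 → Oct 1, 1800 (107 left).
Oct has 31 days: +31 → Nov 1, 1800 (76 left).
Nov has 30 days: +30 → Dec 1, 1800 (46 left).
Dec has 31 days: +31 → Jan 1, 1801 (15 left).
+15 → Jan 16, 1801.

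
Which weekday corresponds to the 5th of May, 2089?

Thursday

January 1, 2089 is a Saturday.
Jan 1, 2089 → Feb 1, 2089: 31 days (January has 31).
Feb 1, 2089 → Mar 1, 2089: 28 days (February has 28).
Mar 1, 2089 → Apr 1, 2089: 31 days (March has 31).
Apr 1, 2089 → May 1, 2089: 30 days (April has 30).
May 1, 2089 → May 5, 2089: 4 days.
Total: 124 days.
124 mod 7 = 5, so Saturday + 5 = Thursday.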